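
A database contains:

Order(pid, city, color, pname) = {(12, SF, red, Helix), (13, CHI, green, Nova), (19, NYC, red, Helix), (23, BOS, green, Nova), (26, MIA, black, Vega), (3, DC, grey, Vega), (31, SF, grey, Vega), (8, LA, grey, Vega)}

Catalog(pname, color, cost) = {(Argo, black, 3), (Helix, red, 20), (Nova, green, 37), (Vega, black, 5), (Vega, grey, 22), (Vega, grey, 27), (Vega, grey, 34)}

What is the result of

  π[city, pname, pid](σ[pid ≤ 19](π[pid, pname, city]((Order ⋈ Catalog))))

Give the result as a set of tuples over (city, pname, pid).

Order ⋈ Catalog (natural join on color, pname): {(12, SF, red, Helix, 20), (13, CHI, green, Nova, 37), (19, NYC, red, Helix, 20), (23, BOS, green, Nova, 37), (26, MIA, black, Vega, 5), (3, DC, grey, Vega, 22), (3, DC, grey, Vega, 27), (3, DC, grey, Vega, 34), (31, SF, grey, Vega, 22), (31, SF, grey, Vega, 27), (31, SF, grey, Vega, 34), (8, LA, grey, Vega, 22), (8, LA, grey, Vega, 27), (8, LA, grey, Vega, 34)}
π_{pid, pname, city} gives {(12, Helix, SF), (13, Nova, CHI), (19, Helix, NYC), (23, Nova, BOS), (26, Vega, MIA), (3, Vega, DC), (31, Vega, SF), (8, Vega, LA)} (6 duplicate(s) eliminated).
Apply σ_{pid ≤ 19}; surviving tuples: {(12, Helix, SF), (13, Nova, CHI), (19, Helix, NYC), (3, Vega, DC), (8, Vega, LA)}
π_{city, pname, pid} gives {(CHI, Nova, 13), (DC, Vega, 3), (LA, Vega, 8), (NYC, Helix, 19), (SF, Helix, 12)}.

{(CHI, Nova, 13), (DC, Vega, 3), (LA, Vega, 8), (NYC, Helix, 19), (SF, Helix, 12)}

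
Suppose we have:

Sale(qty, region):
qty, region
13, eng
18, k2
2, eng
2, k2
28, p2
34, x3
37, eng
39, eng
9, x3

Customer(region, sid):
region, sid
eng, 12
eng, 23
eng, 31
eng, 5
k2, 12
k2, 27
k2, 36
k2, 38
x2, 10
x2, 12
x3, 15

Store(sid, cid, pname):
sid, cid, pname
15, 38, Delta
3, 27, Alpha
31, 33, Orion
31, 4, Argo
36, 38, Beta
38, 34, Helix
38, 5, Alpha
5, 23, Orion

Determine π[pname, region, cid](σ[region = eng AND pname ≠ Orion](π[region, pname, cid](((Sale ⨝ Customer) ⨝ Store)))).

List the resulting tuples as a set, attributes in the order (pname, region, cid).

{(Argo, eng, 4)}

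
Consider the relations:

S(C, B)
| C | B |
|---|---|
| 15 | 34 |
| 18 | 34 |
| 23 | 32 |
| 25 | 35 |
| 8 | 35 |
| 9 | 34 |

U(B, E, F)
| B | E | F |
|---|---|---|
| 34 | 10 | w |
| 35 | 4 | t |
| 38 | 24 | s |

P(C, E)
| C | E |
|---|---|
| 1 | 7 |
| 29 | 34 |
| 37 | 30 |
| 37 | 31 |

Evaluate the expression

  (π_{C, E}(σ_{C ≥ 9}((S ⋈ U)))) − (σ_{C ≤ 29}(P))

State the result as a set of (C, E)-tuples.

{(15, 10), (18, 10), (25, 4), (9, 10)}

S ⋈ U (natural join on B): {(15, 34, 10, w), (18, 34, 10, w), (25, 35, 4, t), (8, 35, 4, t), (9, 34, 10, w)}
Selection C ≥ 9: {(15, 34, 10, w), (18, 34, 10, w), (25, 35, 4, t), (9, 34, 10, w)}
Keep only column(s) C, E: {(15, 10), (18, 10), (25, 4), (9, 10)}
Selection C ≤ 29: {(1, 7), (29, 34)}
Taking the difference: {(15, 10), (18, 10), (25, 4), (9, 10)}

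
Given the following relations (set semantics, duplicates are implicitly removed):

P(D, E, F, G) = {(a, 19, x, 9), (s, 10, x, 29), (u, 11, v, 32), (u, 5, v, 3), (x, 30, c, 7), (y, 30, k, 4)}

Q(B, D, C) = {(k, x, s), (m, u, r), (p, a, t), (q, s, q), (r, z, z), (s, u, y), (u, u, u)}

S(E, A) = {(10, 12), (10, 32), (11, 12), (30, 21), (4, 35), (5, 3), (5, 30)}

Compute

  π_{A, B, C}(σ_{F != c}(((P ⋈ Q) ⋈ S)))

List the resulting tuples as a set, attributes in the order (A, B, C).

{(12, m, r), (12, q, q), (12, s, y), (12, u, u), (3, m, r), (3, s, y), (3, u, u), (30, m, r), (30, s, y), (30, u, u), (32, q, q)}

Natural join on D: {(a, 19, x, 9, p, t), (s, 10, x, 29, q, q), (u, 11, v, 32, m, r), (u, 11, v, 32, s, y), (u, 11, v, 32, u, u), (u, 5, v, 3, m, r), (u, 5, v, 3, s, y), (u, 5, v, 3, u, u), (x, 30, c, 7, k, s)}
Natural join on E: {(s, 10, x, 29, q, q, 12), (s, 10, x, 29, q, q, 32), (u, 11, v, 32, m, r, 12), (u, 11, v, 32, s, y, 12), (u, 11, v, 32, u, u, 12), (u, 5, v, 3, m, r, 3), (u, 5, v, 3, m, r, 30), (u, 5, v, 3, s, y, 3), (u, 5, v, 3, s, y, 30), (u, 5, v, 3, u, u, 3), (u, 5, v, 3, u, u, 30), (x, 30, c, 7, k, s, 21)}
σ[F != c]: keep tuples satisfying F != c → {(s, 10, x, 29, q, q, 12), (s, 10, x, 29, q, q, 32), (u, 11, v, 32, m, r, 12), (u, 11, v, 32, s, y, 12), (u, 11, v, 32, u, u, 12), (u, 5, v, 3, m, r, 3), (u, 5, v, 3, m, r, 30), (u, 5, v, 3, s, y, 3), (u, 5, v, 3, s, y, 30), (u, 5, v, 3, u, u, 3), (u, 5, v, 3, u, u, 30)}
Projecting to A, B, C: {(12, m, r), (12, q, q), (12, s, y), (12, u, u), (3, m, r), (3, s, y), (3, u, u), (30, m, r), (30, s, y), (30, u, u), (32, q, q)}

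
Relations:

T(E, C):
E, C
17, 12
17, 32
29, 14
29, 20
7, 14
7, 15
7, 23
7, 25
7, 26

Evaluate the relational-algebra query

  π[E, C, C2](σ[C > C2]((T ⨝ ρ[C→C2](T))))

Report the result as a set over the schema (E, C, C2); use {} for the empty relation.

ρ[C→C2]: schema becomes (E, C2); tuples unchanged.
Joining T and ρ[C→C2](T) on E yields {(17, 12, 12), (17, 12, 32), (17, 32, 12), (17, 32, 32), (29, 14, 14), (29, 14, 20), (29, 20, 14), (29, 20, 20), (7, 14, 14), (7, 14, 15), (7, 14, 23), (7, 14, 25), (7, 14, 26), (7, 15, 14), (7, 15, 15), (7, 15, 23), (7, 15, 25), (7, 15, 26), (7, 23, 14), (7, 23, 15), (7, 23, 23), (7, 23, 25), (7, 23, 26), (7, 25, 14), (7, 25, 15), (7, 25, 23), (7, 25, 25), (7, 25, 26), (7, 26, 14), (7, 26, 15), (7, 26, 23), (7, 26, 25), (7, 26, 26)}.
Selection C > C2: {(17, 32, 12), (29, 20, 14), (7, 15, 14), (7, 23, 14), (7, 23, 15), (7, 25, 14), (7, 25, 15), (7, 25, 23), (7, 26, 14), (7, 26, 15), (7, 26, 23), (7, 26, 25)}
π_{E, C, C2} gives {(17, 32, 12), (29, 20, 14), (7, 15, 14), (7, 23, 14), (7, 23, 15), (7, 25, 14), (7, 25, 15), (7, 25, 23), (7, 26, 14), (7, 26, 15), (7, 26, 23), (7, 26, 25)}.

{(17, 32, 12), (29, 20, 14), (7, 15, 14), (7, 23, 14), (7, 23, 15), (7, 25, 14), (7, 25, 15), (7, 25, 23), (7, 26, 14), (7, 26, 15), (7, 26, 23), (7, 26, 25)}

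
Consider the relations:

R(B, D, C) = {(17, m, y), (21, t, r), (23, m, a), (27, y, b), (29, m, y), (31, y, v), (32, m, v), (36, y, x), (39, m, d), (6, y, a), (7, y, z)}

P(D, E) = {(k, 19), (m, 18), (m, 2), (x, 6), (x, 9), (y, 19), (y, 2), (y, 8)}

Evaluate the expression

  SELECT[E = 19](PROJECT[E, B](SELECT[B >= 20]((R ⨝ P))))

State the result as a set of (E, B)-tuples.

R ⋈ P (natural join on D): {(17, m, y, 18), (17, m, y, 2), (23, m, a, 18), (23, m, a, 2), (27, y, b, 19), (27, y, b, 2), (27, y, b, 8), (29, m, y, 18), (29, m, y, 2), (31, y, v, 19), (31, y, v, 2), (31, y, v, 8), (32, m, v, 18), (32, m, v, 2), (36, y, x, 19), (36, y, x, 2), (36, y, x, 8), (39, m, d, 18), (39, m, d, 2), (6, y, a, 19), (6, y, a, 2), (6, y, a, 8), (7, y, z, 19), (7, y, z, 2), (7, y, z, 8)}
Apply σ_{B >= 20}; surviving tuples: {(23, m, a, 18), (23, m, a, 2), (27, y, b, 19), (27, y, b, 2), (27, y, b, 8), (29, m, y, 18), (29, m, y, 2), (31, y, v, 19), (31, y, v, 2), (31, y, v, 8), (32, m, v, 18), (32, m, v, 2), (36, y, x, 19), (36, y, x, 2), (36, y, x, 8), (39, m, d, 18), (39, m, d, 2)}
Keep only column(s) E, B: {(18, 23), (18, 29), (18, 32), (18, 39), (19, 27), (19, 31), (19, 36), (2, 23), (2, 27), (2, 29), (2, 31), (2, 32), (2, 36), (2, 39), (8, 27), (8, 31), (8, 36)}
Apply σ_{E = 19}; surviving tuples: {(19, 27), (19, 31), (19, 36)}

{(19, 27), (19, 31), (19, 36)}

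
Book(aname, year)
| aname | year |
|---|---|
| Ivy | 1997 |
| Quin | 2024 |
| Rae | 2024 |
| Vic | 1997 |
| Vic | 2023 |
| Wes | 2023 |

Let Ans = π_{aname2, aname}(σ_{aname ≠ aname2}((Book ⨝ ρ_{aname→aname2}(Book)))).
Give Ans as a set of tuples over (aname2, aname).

{(Ivy, Vic), (Quin, Rae), (Rae, Quin), (Vic, Ivy), (Vic, Wes), (Wes, Vic)}

ρ[aname→aname2]: schema becomes (aname2, year); tuples unchanged.
Joining Book and ρ_{aname→aname2}(Book) on year yields {(Ivy, 1997, Ivy), (Ivy, 1997, Vic), (Quin, 2024, Quin), (Quin, 2024, Rae), (Rae, 2024, Quin), (Rae, 2024, Rae), (Vic, 1997, Ivy), (Vic, 1997, Vic), (Vic, 2023, Vic), (Vic, 2023, Wes), (Wes, 2023, Vic), (Wes, 2023, Wes)}.
Filtering on aname ≠ aname2 leaves {(Ivy, 1997, Vic), (Quin, 2024, Rae), (Rae, 2024, Quin), (Vic, 1997, Ivy), (Vic, 2023, Wes), (Wes, 2023, Vic)}.
Projecting to aname2, aname: {(Ivy, Vic), (Quin, Rae), (Rae, Quin), (Vic, Ivy), (Vic, Wes), (Wes, Vic)}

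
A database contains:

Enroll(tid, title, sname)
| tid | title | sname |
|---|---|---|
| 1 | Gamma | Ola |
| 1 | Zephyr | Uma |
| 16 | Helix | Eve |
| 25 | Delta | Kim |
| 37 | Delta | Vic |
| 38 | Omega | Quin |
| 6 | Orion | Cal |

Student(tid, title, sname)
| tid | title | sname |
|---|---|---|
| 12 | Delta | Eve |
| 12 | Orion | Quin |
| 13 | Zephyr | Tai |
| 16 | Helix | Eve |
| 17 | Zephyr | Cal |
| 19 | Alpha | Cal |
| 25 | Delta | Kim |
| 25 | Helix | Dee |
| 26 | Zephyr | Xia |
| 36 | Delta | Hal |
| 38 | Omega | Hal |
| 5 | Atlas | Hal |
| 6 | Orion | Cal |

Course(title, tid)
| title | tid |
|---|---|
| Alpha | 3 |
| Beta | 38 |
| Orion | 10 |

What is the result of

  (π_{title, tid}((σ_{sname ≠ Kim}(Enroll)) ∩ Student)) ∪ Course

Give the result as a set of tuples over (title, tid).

{(Alpha, 3), (Beta, 38), (Helix, 16), (Orion, 10), (Orion, 6)}

Apply σ_{sname ≠ Kim}; surviving tuples: {(1, Gamma, Ola), (1, Zephyr, Uma), (16, Helix, Eve), (37, Delta, Vic), (38, Omega, Quin), (6, Orion, Cal)}
Taking the intersection: {(16, Helix, Eve), (6, Orion, Cal)}
Projecting to title, tid: {(Helix, 16), (Orion, 6)}
Taking the union: {(Alpha, 3), (Beta, 38), (Helix, 16), (Orion, 10), (Orion, 6)}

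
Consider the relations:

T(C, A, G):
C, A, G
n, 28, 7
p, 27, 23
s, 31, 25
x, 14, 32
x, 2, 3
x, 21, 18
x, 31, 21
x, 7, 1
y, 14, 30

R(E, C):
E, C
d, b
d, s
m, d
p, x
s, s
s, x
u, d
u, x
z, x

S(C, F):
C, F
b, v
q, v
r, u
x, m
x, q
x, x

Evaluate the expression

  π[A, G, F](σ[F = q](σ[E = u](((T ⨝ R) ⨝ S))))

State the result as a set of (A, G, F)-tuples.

{(14, 32, q), (2, 3, q), (21, 18, q), (31, 21, q), (7, 1, q)}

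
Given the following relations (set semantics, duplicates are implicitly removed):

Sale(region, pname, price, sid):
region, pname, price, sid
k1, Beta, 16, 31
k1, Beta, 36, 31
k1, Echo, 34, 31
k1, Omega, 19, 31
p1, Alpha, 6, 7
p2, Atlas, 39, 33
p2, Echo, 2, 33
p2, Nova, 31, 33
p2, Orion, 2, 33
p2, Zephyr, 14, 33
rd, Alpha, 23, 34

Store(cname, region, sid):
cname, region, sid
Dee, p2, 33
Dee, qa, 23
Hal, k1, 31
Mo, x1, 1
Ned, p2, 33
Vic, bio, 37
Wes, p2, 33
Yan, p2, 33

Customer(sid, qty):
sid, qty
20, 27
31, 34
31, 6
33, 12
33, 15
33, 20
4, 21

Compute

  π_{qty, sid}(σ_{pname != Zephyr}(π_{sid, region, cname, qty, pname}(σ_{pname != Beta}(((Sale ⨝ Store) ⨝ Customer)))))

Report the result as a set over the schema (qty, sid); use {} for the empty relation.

{(12, 33), (15, 33), (20, 33), (34, 31), (6, 31)}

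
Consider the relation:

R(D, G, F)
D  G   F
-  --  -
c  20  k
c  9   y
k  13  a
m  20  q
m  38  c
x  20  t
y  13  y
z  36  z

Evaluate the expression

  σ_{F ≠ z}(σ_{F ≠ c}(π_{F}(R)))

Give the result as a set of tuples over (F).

{a, k, q, t, y}

π_{F} gives {a, c, k, q, t, y, z} (1 duplicate(s) eliminated).
Filtering on F ≠ c leaves {a, k, q, t, y, z}.
Filtering on F ≠ z leaves {a, k, q, t, y}.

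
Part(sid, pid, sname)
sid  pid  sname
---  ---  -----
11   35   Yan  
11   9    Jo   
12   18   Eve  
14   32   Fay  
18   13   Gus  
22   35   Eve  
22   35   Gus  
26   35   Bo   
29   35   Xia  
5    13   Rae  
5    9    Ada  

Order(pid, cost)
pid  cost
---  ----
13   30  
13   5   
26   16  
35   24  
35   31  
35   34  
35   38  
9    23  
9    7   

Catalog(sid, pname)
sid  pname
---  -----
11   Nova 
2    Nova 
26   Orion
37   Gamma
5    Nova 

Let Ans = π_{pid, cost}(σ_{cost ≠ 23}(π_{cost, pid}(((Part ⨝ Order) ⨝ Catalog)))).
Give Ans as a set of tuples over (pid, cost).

Natural join on pid: {(11, 35, Yan, 24), (11, 35, Yan, 31), (11, 35, Yan, 34), (11, 35, Yan, 38), (11, 9, Jo, 23), (11, 9, Jo, 7), (18, 13, Gus, 30), (18, 13, Gus, 5), (22, 35, Eve, 24), (22, 35, Eve, 31), (22, 35, Eve, 34), (22, 35, Eve, 38), (22, 35, Gus, 24), (22, 35, Gus, 31), (22, 35, Gus, 34), (22, 35, Gus, 38), (26, 35, Bo, 24), (26, 35, Bo, 31), (26, 35, Bo, 34), (26, 35, Bo, 38), (29, 35, Xia, 24), (29, 35, Xia, 31), (29, 35, Xia, 34), (29, 35, Xia, 38), (5, 13, Rae, 30), (5, 13, Rae, 5), (5, 9, Ada, 23), (5, 9, Ada, 7)}
Natural join on sid: {(11, 35, Yan, 24, Nova), (11, 35, Yan, 31, Nova), (11, 35, Yan, 34, Nova), (11, 35, Yan, 38, Nova), (11, 9, Jo, 23, Nova), (11, 9, Jo, 7, Nova), (26, 35, Bo, 24, Orion), (26, 35, Bo, 31, Orion), (26, 35, Bo, 34, Orion), (26, 35, Bo, 38, Orion), (5, 13, Rae, 30, Nova), (5, 13, Rae, 5, Nova), (5, 9, Ada, 23, Nova), (5, 9, Ada, 7, Nova)}
π[cost, pid]: project onto (cost, pid) (6 duplicate(s) eliminated) → {(23, 9), (24, 35), (30, 13), (31, 35), (34, 35), (38, 35), (5, 13), (7, 9)}
σ[cost ≠ 23]: keep tuples satisfying cost ≠ 23 → {(24, 35), (30, 13), (31, 35), (34, 35), (38, 35), (5, 13), (7, 9)}
π[pid, cost]: project onto (pid, cost) → {(13, 30), (13, 5), (35, 24), (35, 31), (35, 34), (35, 38), (9, 7)}

{(13, 30), (13, 5), (35, 24), (35, 31), (35, 34), (35, 38), (9, 7)}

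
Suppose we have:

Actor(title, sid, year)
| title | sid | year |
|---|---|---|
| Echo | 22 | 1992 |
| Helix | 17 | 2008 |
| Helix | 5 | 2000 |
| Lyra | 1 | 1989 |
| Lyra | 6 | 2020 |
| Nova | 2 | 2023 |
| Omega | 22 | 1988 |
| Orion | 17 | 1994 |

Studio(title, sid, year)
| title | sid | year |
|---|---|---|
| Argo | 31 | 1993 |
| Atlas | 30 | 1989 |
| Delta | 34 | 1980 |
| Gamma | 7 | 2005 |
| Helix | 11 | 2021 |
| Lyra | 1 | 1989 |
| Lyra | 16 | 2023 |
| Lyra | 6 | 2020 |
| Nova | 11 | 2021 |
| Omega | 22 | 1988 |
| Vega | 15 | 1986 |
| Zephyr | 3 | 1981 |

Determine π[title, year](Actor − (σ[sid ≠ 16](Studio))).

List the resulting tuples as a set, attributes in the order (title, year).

{(Echo, 1992), (Helix, 2000), (Helix, 2008), (Nova, 2023), (Orion, 1994)}

Apply σ_{sid ≠ 16}; surviving tuples: {(Argo, 31, 1993), (Atlas, 30, 1989), (Delta, 34, 1980), (Gamma, 7, 2005), (Helix, 11, 2021), (Lyra, 1, 1989), (Lyra, 6, 2020), (Nova, 11, 2021), (Omega, 22, 1988), (Vega, 15, 1986), (Zephyr, 3, 1981)}
Set difference of the two operands is {(Echo, 22, 1992), (Helix, 17, 2008), (Helix, 5, 2000), (Nova, 2, 2023), (Orion, 17, 1994)}.
Keep only column(s) title, year: {(Echo, 1992), (Helix, 2000), (Helix, 2008), (Nova, 2023), (Orion, 1994)}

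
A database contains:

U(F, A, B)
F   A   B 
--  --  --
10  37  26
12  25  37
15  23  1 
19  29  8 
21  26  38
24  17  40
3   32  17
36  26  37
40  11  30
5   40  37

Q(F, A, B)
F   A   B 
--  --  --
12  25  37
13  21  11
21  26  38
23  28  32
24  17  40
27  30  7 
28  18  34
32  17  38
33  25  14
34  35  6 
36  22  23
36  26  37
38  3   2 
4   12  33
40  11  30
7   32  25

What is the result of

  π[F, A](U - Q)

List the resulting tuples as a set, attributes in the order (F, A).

{(10, 37), (15, 23), (19, 29), (3, 32), (5, 40)}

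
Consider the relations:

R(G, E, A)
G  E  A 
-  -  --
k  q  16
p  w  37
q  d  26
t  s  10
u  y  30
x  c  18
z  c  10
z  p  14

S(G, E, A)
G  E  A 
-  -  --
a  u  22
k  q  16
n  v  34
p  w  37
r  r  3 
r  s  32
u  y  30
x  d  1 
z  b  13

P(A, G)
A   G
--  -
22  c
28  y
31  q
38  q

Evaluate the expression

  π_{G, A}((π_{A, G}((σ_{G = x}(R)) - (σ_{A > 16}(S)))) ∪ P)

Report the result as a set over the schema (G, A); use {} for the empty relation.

{(c, 22), (q, 31), (q, 38), (x, 18), (y, 28)}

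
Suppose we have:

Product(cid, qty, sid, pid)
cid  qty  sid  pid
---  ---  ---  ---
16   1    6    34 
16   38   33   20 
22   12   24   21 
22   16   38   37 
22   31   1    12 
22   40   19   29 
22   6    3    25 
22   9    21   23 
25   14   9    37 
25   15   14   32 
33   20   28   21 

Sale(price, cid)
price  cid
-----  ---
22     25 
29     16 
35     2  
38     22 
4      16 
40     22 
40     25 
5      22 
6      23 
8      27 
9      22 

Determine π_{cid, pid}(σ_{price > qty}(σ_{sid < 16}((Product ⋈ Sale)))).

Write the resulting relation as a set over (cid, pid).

{(16, 34), (22, 12), (22, 25), (25, 32), (25, 37)}

Product ⋈ Sale (natural join on cid): {(16, 1, 6, 34, 29), (16, 1, 6, 34, 4), (16, 38, 33, 20, 29), (16, 38, 33, 20, 4), (22, 12, 24, 21, 38), (22, 12, 24, 21, 40), (22, 12, 24, 21, 5), (22, 12, 24, 21, 9), (22, 16, 38, 37, 38), (22, 16, 38, 37, 40), (22, 16, 38, 37, 5), (22, 16, 38, 37, 9), (22, 31, 1, 12, 38), (22, 31, 1, 12, 40), (22, 31, 1, 12, 5), (22, 31, 1, 12, 9), (22, 40, 19, 29, 38), (22, 40, 19, 29, 40), (22, 40, 19, 29, 5), (22, 40, 19, 29, 9), (22, 6, 3, 25, 38), (22, 6, 3, 25, 40), (22, 6, 3, 25, 5), (22, 6, 3, 25, 9), (22, 9, 21, 23, 38), (22, 9, 21, 23, 40), (22, 9, 21, 23, 5), (22, 9, 21, 23, 9), (25, 14, 9, 37, 22), (25, 14, 9, 37, 40), (25, 15, 14, 32, 22), (25, 15, 14, 32, 40)}
Selection sid < 16: {(16, 1, 6, 34, 29), (16, 1, 6, 34, 4), (22, 31, 1, 12, 38), (22, 31, 1, 12, 40), (22, 31, 1, 12, 5), (22, 31, 1, 12, 9), (22, 6, 3, 25, 38), (22, 6, 3, 25, 40), (22, 6, 3, 25, 5), (22, 6, 3, 25, 9), (25, 14, 9, 37, 22), (25, 14, 9, 37, 40), (25, 15, 14, 32, 22), (25, 15, 14, 32, 40)}
Selection price > qty: {(16, 1, 6, 34, 29), (16, 1, 6, 34, 4), (22, 31, 1, 12, 38), (22, 31, 1, 12, 40), (22, 6, 3, 25, 38), (22, 6, 3, 25, 40), (22, 6, 3, 25, 9), (25, 14, 9, 37, 22), (25, 14, 9, 37, 40), (25, 15, 14, 32, 22), (25, 15, 14, 32, 40)}
Keep only column(s) cid, pid (6 duplicate(s) eliminated): {(16, 34), (22, 12), (22, 25), (25, 32), (25, 37)}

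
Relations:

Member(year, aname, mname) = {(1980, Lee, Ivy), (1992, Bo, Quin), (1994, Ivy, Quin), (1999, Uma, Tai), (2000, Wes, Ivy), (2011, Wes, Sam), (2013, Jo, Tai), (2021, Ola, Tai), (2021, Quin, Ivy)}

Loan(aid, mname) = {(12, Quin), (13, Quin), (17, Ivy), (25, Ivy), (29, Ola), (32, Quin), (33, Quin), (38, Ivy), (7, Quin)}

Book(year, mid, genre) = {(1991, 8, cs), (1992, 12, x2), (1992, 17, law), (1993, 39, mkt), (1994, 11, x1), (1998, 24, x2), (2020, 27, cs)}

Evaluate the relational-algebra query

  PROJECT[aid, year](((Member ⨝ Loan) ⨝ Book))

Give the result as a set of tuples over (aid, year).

{(12, 1992), (12, 1994), (13, 1992), (13, 1994), (32, 1992), (32, 1994), (33, 1992), (33, 1994), (7, 1992), (7, 1994)}

Member ⋈ Loan (natural join on mname): {(1980, Lee, Ivy, 17), (1980, Lee, Ivy, 25), (1980, Lee, Ivy, 38), (1992, Bo, Quin, 12), (1992, Bo, Quin, 13), (1992, Bo, Quin, 32), (1992, Bo, Quin, 33), (1992, Bo, Quin, 7), (1994, Ivy, Quin, 12), (1994, Ivy, Quin, 13), (1994, Ivy, Quin, 32), (1994, Ivy, Quin, 33), (1994, Ivy, Quin, 7), (2000, Wes, Ivy, 17), (2000, Wes, Ivy, 25), (2000, Wes, Ivy, 38), (2021, Quin, Ivy, 17), (2021, Quin, Ivy, 25), (2021, Quin, Ivy, 38)}
(Member ⨝ Loan) ⋈ Book (natural join on year): {(1992, Bo, Quin, 12, 12, x2), (1992, Bo, Quin, 12, 17, law), (1992, Bo, Quin, 13, 12, x2), (1992, Bo, Quin, 13, 17, law), (1992, Bo, Quin, 32, 12, x2), (1992, Bo, Quin, 32, 17, law), (1992, Bo, Quin, 33, 12, x2), (1992, Bo, Quin, 33, 17, law), (1992, Bo, Quin, 7, 12, x2), (1992, Bo, Quin, 7, 17, law), (1994, Ivy, Quin, 12, 11, x1), (1994, Ivy, Quin, 13, 11, x1), (1994, Ivy, Quin, 32, 11, x1), (1994, Ivy, Quin, 33, 11, x1), (1994, Ivy, Quin, 7, 11, x1)}
Keep only column(s) aid, year (5 duplicate(s) eliminated): {(12, 1992), (12, 1994), (13, 1992), (13, 1994), (32, 1992), (32, 1994), (33, 1992), (33, 1994), (7, 1992), (7, 1994)}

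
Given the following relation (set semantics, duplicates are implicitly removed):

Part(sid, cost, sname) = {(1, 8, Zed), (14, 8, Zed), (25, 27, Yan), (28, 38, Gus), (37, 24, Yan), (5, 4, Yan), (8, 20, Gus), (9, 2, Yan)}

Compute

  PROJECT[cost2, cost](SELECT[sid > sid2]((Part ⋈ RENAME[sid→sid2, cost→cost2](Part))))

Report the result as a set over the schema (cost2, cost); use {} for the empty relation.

{(2, 24), (2, 27), (20, 38), (27, 24), (4, 2), (4, 24), (4, 27), (8, 8)}

ρ[sid→sid2, cost→cost2]: schema becomes (sid2, cost2, sname); tuples unchanged.
Joining Part and RENAME[sid→sid2, cost→cost2](Part) on sname yields {(1, 8, Zed, 1, 8), (1, 8, Zed, 14, 8), (14, 8, Zed, 1, 8), (14, 8, Zed, 14, 8), (25, 27, Yan, 25, 27), (25, 27, Yan, 37, 24), (25, 27, Yan, 5, 4), (25, 27, Yan, 9, 2), (28, 38, Gus, 28, 38), (28, 38, Gus, 8, 20), (37, 24, Yan, 25, 27), (37, 24, Yan, 37, 24), (37, 24, Yan, 5, 4), (37, 24, Yan, 9, 2), (5, 4, Yan, 25, 27), (5, 4, Yan, 37, 24), (5, 4, Yan, 5, 4), (5, 4, Yan, 9, 2), (8, 20, Gus, 28, 38), (8, 20, Gus, 8, 20), (9, 2, Yan, 25, 27), (9, 2, Yan, 37, 24), (9, 2, Yan, 5, 4), (9, 2, Yan, 9, 2)}.
Selection sid > sid2: {(14, 8, Zed, 1, 8), (25, 27, Yan, 5, 4), (25, 27, Yan, 9, 2), (28, 38, Gus, 8, 20), (37, 24, Yan, 25, 27), (37, 24, Yan, 5, 4), (37, 24, Yan, 9, 2), (9, 2, Yan, 5, 4)}
Projecting to cost2, cost: {(2, 24), (2, 27), (20, 38), (27, 24), (4, 2), (4, 24), (4, 27), (8, 8)}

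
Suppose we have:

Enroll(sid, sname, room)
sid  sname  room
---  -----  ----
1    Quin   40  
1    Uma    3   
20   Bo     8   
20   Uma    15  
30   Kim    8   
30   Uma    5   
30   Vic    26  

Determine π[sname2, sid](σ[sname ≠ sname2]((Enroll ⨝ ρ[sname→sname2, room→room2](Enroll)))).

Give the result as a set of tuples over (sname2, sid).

ρ[sname→sname2, room→room2]: schema becomes (sid, sname2, room2); tuples unchanged.
Enroll ⋈ ρ[sname→sname2, room→room2](Enroll) (natural join on sid): {(1, Quin, 40, Quin, 40), (1, Quin, 40, Uma, 3), (1, Uma, 3, Quin, 40), (1, Uma, 3, Uma, 3), (20, Bo, 8, Bo, 8), (20, Bo, 8, Uma, 15), (20, Uma, 15, Bo, 8), (20, Uma, 15, Uma, 15), (30, Kim, 8, Kim, 8), (30, Kim, 8, Uma, 5), (30, Kim, 8, Vic, 26), (30, Uma, 5, Kim, 8), (30, Uma, 5, Uma, 5), (30, Uma, 5, Vic, 26), (30, Vic, 26, Kim, 8), (30, Vic, 26, Uma, 5), (30, Vic, 26, Vic, 26)}
Apply σ_{sname ≠ sname2}; surviving tuples: {(1, Quin, 40, Uma, 3), (1, Uma, 3, Quin, 40), (20, Bo, 8, Uma, 15), (20, Uma, 15, Bo, 8), (30, Kim, 8, Uma, 5), (30, Kim, 8, Vic, 26), (30, Uma, 5, Kim, 8), (30, Uma, 5, Vic, 26), (30, Vic, 26, Kim, 8), (30, Vic, 26, Uma, 5)}
Projecting to sname2, sid (3 duplicate(s) eliminated): {(Bo, 20), (Kim, 30), (Quin, 1), (Uma, 1), (Uma, 20), (Uma, 30), (Vic, 30)}

{(Bo, 20), (Kim, 30), (Quin, 1), (Uma, 1), (Uma, 20), (Uma, 30), (Vic, 30)}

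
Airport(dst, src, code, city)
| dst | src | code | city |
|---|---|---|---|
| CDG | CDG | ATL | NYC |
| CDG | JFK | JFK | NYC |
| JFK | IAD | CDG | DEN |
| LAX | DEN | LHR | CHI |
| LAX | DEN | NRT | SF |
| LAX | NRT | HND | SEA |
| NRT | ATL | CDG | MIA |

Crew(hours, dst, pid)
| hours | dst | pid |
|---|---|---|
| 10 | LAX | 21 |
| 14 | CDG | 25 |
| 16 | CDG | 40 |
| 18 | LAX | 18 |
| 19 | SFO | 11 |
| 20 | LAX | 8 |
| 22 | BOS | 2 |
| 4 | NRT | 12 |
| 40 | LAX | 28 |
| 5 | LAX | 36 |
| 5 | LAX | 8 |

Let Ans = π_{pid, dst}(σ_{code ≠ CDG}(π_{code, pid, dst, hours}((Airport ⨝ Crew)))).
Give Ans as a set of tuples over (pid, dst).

{(18, LAX), (21, LAX), (25, CDG), (28, LAX), (36, LAX), (40, CDG), (8, LAX)}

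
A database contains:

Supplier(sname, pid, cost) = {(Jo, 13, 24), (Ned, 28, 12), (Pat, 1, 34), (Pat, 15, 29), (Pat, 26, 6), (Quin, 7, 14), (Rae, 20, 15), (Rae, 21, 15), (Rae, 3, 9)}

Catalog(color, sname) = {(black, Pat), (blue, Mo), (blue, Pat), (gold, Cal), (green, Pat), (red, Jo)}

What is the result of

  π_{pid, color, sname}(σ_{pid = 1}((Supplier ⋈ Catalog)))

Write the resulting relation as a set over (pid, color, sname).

Joining Supplier and Catalog on sname yields {(Jo, 13, 24, red), (Pat, 1, 34, black), (Pat, 1, 34, blue), (Pat, 1, 34, green), (Pat, 15, 29, black), (Pat, 15, 29, blue), (Pat, 15, 29, green), (Pat, 26, 6, black), (Pat, 26, 6, blue), (Pat, 26, 6, green)}.
σ[pid = 1]: keep tuples satisfying pid = 1 → {(Pat, 1, 34, black), (Pat, 1, 34, blue), (Pat, 1, 34, green)}
Projecting to pid, color, sname: {(1, black, Pat), (1, blue, Pat), (1, green, Pat)}

{(1, black, Pat), (1, blue, Pat), (1, green, Pat)}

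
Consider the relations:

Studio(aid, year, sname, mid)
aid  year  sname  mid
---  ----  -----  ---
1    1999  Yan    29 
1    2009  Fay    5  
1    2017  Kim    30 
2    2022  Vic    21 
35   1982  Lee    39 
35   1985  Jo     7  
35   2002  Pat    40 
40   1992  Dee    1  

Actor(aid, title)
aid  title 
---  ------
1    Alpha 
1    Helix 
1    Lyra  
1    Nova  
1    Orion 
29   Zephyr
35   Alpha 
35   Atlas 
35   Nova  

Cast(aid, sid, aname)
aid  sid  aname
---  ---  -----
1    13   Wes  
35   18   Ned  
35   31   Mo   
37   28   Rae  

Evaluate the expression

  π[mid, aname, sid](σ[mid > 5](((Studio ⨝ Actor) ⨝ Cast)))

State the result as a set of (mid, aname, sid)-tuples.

{(29, Wes, 13), (30, Wes, 13), (39, Mo, 31), (39, Ned, 18), (40, Mo, 31), (40, Ned, 18), (7, Mo, 31), (7, Ned, 18)}

Studio ⋈ Actor (natural join on aid): {(1, 1999, Yan, 29, Alpha), (1, 1999, Yan, 29, Helix), (1, 1999, Yan, 29, Lyra), (1, 1999, Yan, 29, Nova), (1, 1999, Yan, 29, Orion), (1, 2009, Fay, 5, Alpha), (1, 2009, Fay, 5, Helix), (1, 2009, Fay, 5, Lyra), (1, 2009, Fay, 5, Nova), (1, 2009, Fay, 5, Orion), (1, 2017, Kim, 30, Alpha), (1, 2017, Kim, 30, Helix), (1, 2017, Kim, 30, Lyra), (1, 2017, Kim, 30, Nova), (1, 2017, Kim, 30, Orion), (35, 1982, Lee, 39, Alpha), (35, 1982, Lee, 39, Atlas), (35, 1982, Lee, 39, Nova), (35, 1985, Jo, 7, Alpha), (35, 1985, Jo, 7, Atlas), (35, 1985, Jo, 7, Nova), (35, 2002, Pat, 40, Alpha), (35, 2002, Pat, 40, Atlas), (35, 2002, Pat, 40, Nova)}
(Studio ⨝ Actor) ⋈ Cast (natural join on aid): {(1, 1999, Yan, 29, Alpha, 13, Wes), (1, 1999, Yan, 29, Helix, 13, Wes), (1, 1999, Yan, 29, Lyra, 13, Wes), (1, 1999, Yan, 29, Nova, 13, Wes), (1, 1999, Yan, 29, Orion, 13, Wes), (1, 2009, Fay, 5, Alpha, 13, Wes), (1, 2009, Fay, 5, Helix, 13, Wes), (1, 2009, Fay, 5, Lyra, 13, Wes), (1, 2009, Fay, 5, Nova, 13, Wes), (1, 2009, Fay, 5, Orion, 13, Wes), (1, 2017, Kim, 30, Alpha, 13, Wes), (1, 2017, Kim, 30, Helix, 13, Wes), (1, 2017, Kim, 30, Lyra, 13, Wes), (1, 2017, Kim, 30, Nova, 13, Wes), (1, 2017, Kim, 30, Orion, 13, Wes), (35, 1982, Lee, 39, Alpha, 18, Ned), (35, 1982, Lee, 39, Alpha, 31, Mo), (35, 1982, Lee, 39, Atlas, 18, Ned), (35, 1982, Lee, 39, Atlas, 31, Mo), (35, 1982, Lee, 39, Nova, 18, Ned), (35, 1982, Lee, 39, Nova, 31, Mo), (35, 1985, Jo, 7, Alpha, 18, Ned), (35, 1985, Jo, 7, Alpha, 31, Mo), (35, 1985, Jo, 7, Atlas, 18, Ned), (35, 1985, Jo, 7, Atlas, 31, Mo), (35, 1985, Jo, 7, Nova, 18, Ned), (35, 1985, Jo, 7, Nova, 31, Mo), (35, 2002, Pat, 40, Alpha, 18, Ned), (35, 2002, Pat, 40, Alpha, 31, Mo), (35, 2002, Pat, 40, Atlas, 18, Ned), (35, 2002, Pat, 40, Atlas, 31, Mo), (35, 2002, Pat, 40, Nova, 18, Ned), (35, 2002, Pat, 40, Nova, 31, Mo)}
Filtering on mid > 5 leaves {(1, 1999, Yan, 29, Alpha, 13, Wes), (1, 1999, Yan, 29, Helix, 13, Wes), (1, 1999, Yan, 29, Lyra, 13, Wes), (1, 1999, Yan, 29, Nova, 13, Wes), (1, 1999, Yan, 29, Orion, 13, Wes), (1, 2017, Kim, 30, Alpha, 13, Wes), (1, 2017, Kim, 30, Helix, 13, Wes), (1, 2017, Kim, 30, Lyra, 13, Wes), (1, 2017, Kim, 30, Nova, 13, Wes), (1, 2017, Kim, 30, Orion, 13, Wes), (35, 1982, Lee, 39, Alpha, 18, Ned), (35, 1982, Lee, 39, Alpha, 31, Mo), (35, 1982, Lee, 39, Atlas, 18, Ned), (35, 1982, Lee, 39, Atlas, 31, Mo), (35, 1982, Lee, 39, Nova, 18, Ned), (35, 1982, Lee, 39, Nova, 31, Mo), (35, 1985, Jo, 7, Alpha, 18, Ned), (35, 1985, Jo, 7, Alpha, 31, Mo), (35, 1985, Jo, 7, Atlas, 18, Ned), (35, 1985, Jo, 7, Atlas, 31, Mo), (35, 1985, Jo, 7, Nova, 18, Ned), (35, 1985, Jo, 7, Nova, 31, Mo), (35, 2002, Pat, 40, Alpha, 18, Ned), (35, 2002, Pat, 40, Alpha, 31, Mo), (35, 2002, Pat, 40, Atlas, 18, Ned), (35, 2002, Pat, 40, Atlas, 31, Mo), (35, 2002, Pat, 40, Nova, 18, Ned), (35, 2002, Pat, 40, Nova, 31, Mo)}.
Projecting to mid, aname, sid (20 duplicate(s) eliminated): {(29, Wes, 13), (30, Wes, 13), (39, Mo, 31), (39, Ned, 18), (40, Mo, 31), (40, Ned, 18), (7, Mo, 31), (7, Ned, 18)}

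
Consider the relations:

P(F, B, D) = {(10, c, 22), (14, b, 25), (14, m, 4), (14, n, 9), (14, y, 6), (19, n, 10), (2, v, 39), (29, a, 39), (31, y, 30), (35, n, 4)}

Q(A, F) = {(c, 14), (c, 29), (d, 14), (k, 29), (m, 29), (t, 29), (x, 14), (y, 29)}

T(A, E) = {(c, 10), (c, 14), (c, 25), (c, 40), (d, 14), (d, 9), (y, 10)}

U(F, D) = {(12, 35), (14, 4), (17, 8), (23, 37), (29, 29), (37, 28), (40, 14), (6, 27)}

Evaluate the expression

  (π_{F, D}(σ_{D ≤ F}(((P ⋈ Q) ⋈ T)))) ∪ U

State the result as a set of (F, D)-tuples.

{(12, 35), (14, 4), (14, 6), (14, 9), (17, 8), (23, 37), (29, 29), (37, 28), (40, 14), (6, 27)}

P ⋈ Q (natural join on F): {(14, b, 25, c), (14, b, 25, d), (14, b, 25, x), (14, m, 4, c), (14, m, 4, d), (14, m, 4, x), (14, n, 9, c), (14, n, 9, d), (14, n, 9, x), (14, y, 6, c), (14, y, 6, d), (14, y, 6, x), (29, a, 39, c), (29, a, 39, k), (29, a, 39, m), (29, a, 39, t), (29, a, 39, y)}
(P ⋈ Q) ⋈ T (natural join on A): {(14, b, 25, c, 10), (14, b, 25, c, 14), (14, b, 25, c, 25), (14, b, 25, c, 40), (14, b, 25, d, 14), (14, b, 25, d, 9), (14, m, 4, c, 10), (14, m, 4, c, 14), (14, m, 4, c, 25), (14, m, 4, c, 40), (14, m, 4, d, 14), (14, m, 4, d, 9), (14, n, 9, c, 10), (14, n, 9, c, 14), (14, n, 9, c, 25), (14, n, 9, c, 40), (14, n, 9, d, 14), (14, n, 9, d, 9), (14, y, 6, c, 10), (14, y, 6, c, 14), (14, y, 6, c, 25), (14, y, 6, c, 40), (14, y, 6, d, 14), (14, y, 6, d, 9), (29, a, 39, c, 10), (29, a, 39, c, 14), (29, a, 39, c, 25), (29, a, 39, c, 40), (29, a, 39, y, 10)}
Filtering on D ≤ F leaves {(14, m, 4, c, 10), (14, m, 4, c, 14), (14, m, 4, c, 25), (14, m, 4, c, 40), (14, m, 4, d, 14), (14, m, 4, d, 9), (14, n, 9, c, 10), (14, n, 9, c, 14), (14, n, 9, c, 25), (14, n, 9, c, 40), (14, n, 9, d, 14), (14, n, 9, d, 9), (14, y, 6, c, 10), (14, y, 6, c, 14), (14, y, 6, c, 25), (14, y, 6, c, 40), (14, y, 6, d, 14), (14, y, 6, d, 9)}.
π[F, D]: project onto (F, D) (15 duplicate(s) eliminated) → {(14, 4), (14, 6), (14, 9)}
Set union of the two operands is {(12, 35), (14, 4), (14, 6), (14, 9), (17, 8), (23, 37), (29, 29), (37, 28), (40, 14), (6, 27)}.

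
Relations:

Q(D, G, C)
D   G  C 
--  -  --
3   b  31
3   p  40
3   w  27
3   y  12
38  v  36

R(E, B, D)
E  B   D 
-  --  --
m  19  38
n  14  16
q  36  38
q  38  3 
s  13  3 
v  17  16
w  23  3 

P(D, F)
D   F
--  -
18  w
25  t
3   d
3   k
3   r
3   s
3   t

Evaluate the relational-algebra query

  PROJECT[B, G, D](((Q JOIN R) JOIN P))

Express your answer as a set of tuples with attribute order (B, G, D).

{(13, b, 3), (13, p, 3), (13, w, 3), (13, y, 3), (23, b, 3), (23, p, 3), (23, w, 3), (23, y, 3), (38, b, 3), (38, p, 3), (38, w, 3), (38, y, 3)}

Joining Q and R on D yields {(3, b, 31, q, 38), (3, b, 31, s, 13), (3, b, 31, w, 23), (3, p, 40, q, 38), (3, p, 40, s, 13), (3, p, 40, w, 23), (3, w, 27, q, 38), (3, w, 27, s, 13), (3, w, 27, w, 23), (3, y, 12, q, 38), (3, y, 12, s, 13), (3, y, 12, w, 23), (38, v, 36, m, 19), (38, v, 36, q, 36)}.
Joining (Q JOIN R) and P on D yields {(3, b, 31, q, 38, d), (3, b, 31, q, 38, k), (3, b, 31, q, 38, r), (3, b, 31, q, 38, s), (3, b, 31, q, 38, t), (3, b, 31, s, 13, d), (3, b, 31, s, 13, k), (3, b, 31, s, 13, r), (3, b, 31, s, 13, s), (3, b, 31, s, 13, t), (3, b, 31, w, 23, d), (3, b, 31, w, 23, k), (3, b, 31, w, 23, r), (3, b, 31, w, 23, s), (3, b, 31, w, 23, t), (3, p, 40, q, 38, d), (3, p, 40, q, 38, k), (3, p, 40, q, 38, r), (3, p, 40, q, 38, s), (3, p, 40, q, 38, t), (3, p, 40, s, 13, d), (3, p, 40, s, 13, k), (3, p, 40, s, 13, r), (3, p, 40, s, 13, s), (3, p, 40, s, 13, t), (3, p, 40, w, 23, d), (3, p, 40, w, 23, k), (3, p, 40, w, 23, r), (3, p, 40, w, 23, s), (3, p, 40, w, 23, t), (3, w, 27, q, 38, d), (3, w, 27, q, 38, k), (3, w, 27, q, 38, r), (3, w, 27, q, 38, s), (3, w, 27, q, 38, t), (3, w, 27, s, 13, d), (3, w, 27, s, 13, k), (3, w, 27, s, 13, r), (3, w, 27, s, 13, s), (3, w, 27, s, 13, t), (3, w, 27, w, 23, d), (3, w, 27, w, 23, k), (3, w, 27, w, 23, r), (3, w, 27, w, 23, s), (3, w, 27, w, 23, t), (3, y, 12, q, 38, d), (3, y, 12, q, 38, k), (3, y, 12, q, 38, r), (3, y, 12, q, 38, s), (3, y, 12, q, 38, t), (3, y, 12, s, 13, d), (3, y, 12, s, 13, k), (3, y, 12, s, 13, r), (3, y, 12, s, 13, s), (3, y, 12, s, 13, t), (3, y, 12, w, 23, d), (3, y, 12, w, 23, k), (3, y, 12, w, 23, r), (3, y, 12, w, 23, s), (3, y, 12, w, 23, t)}.
π[B, G, D]: project onto (B, G, D) (48 duplicate(s) eliminated) → {(13, b, 3), (13, p, 3), (13, w, 3), (13, y, 3), (23, b, 3), (23, p, 3), (23, w, 3), (23, y, 3), (38, b, 3), (38, p, 3), (38, w, 3), (38, y, 3)}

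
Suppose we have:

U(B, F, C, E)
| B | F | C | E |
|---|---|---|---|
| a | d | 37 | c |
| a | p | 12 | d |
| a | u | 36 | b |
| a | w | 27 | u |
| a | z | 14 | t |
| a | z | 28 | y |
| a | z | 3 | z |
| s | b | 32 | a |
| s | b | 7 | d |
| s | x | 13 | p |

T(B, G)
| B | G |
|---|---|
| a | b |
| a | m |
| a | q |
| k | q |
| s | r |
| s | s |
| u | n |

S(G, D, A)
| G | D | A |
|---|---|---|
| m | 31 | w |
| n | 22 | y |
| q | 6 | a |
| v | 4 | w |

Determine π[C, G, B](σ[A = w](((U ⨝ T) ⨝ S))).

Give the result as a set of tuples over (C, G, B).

{(12, m, a), (14, m, a), (27, m, a), (28, m, a), (3, m, a), (36, m, a), (37, m, a)}

U ⋈ T (natural join on B): {(a, d, 37, c, b), (a, d, 37, c, m), (a, d, 37, c, q), (a, p, 12, d, b), (a, p, 12, d, m), (a, p, 12, d, q), (a, u, 36, b, b), (a, u, 36, b, m), (a, u, 36, b, q), (a, w, 27, u, b), (a, w, 27, u, m), (a, w, 27, u, q), (a, z, 14, t, b), (a, z, 14, t, m), (a, z, 14, t, q), (a, z, 28, y, b), (a, z, 28, y, m), (a, z, 28, y, q), (a, z, 3, z, b), (a, z, 3, z, m), (a, z, 3, z, q), (s, b, 32, a, r), (s, b, 32, a, s), (s, b, 7, d, r), (s, b, 7, d, s), (s, x, 13, p, r), (s, x, 13, p, s)}
(U ⨝ T) ⋈ S (natural join on G): {(a, d, 37, c, m, 31, w), (a, d, 37, c, q, 6, a), (a, p, 12, d, m, 31, w), (a, p, 12, d, q, 6, a), (a, u, 36, b, m, 31, w), (a, u, 36, b, q, 6, a), (a, w, 27, u, m, 31, w), (a, w, 27, u, q, 6, a), (a, z, 14, t, m, 31, w), (a, z, 14, t, q, 6, a), (a, z, 28, y, m, 31, w), (a, z, 28, y, q, 6, a), (a, z, 3, z, m, 31, w), (a, z, 3, z, q, 6, a)}
Filtering on A = w leaves {(a, d, 37, c, m, 31, w), (a, p, 12, d, m, 31, w), (a, u, 36, b, m, 31, w), (a, w, 27, u, m, 31, w), (a, z, 14, t, m, 31, w), (a, z, 28, y, m, 31, w), (a, z, 3, z, m, 31, w)}.
π_{C, G, B} gives {(12, m, a), (14, m, a), (27, m, a), (28, m, a), (3, m, a), (36, m, a), (37, m, a)}.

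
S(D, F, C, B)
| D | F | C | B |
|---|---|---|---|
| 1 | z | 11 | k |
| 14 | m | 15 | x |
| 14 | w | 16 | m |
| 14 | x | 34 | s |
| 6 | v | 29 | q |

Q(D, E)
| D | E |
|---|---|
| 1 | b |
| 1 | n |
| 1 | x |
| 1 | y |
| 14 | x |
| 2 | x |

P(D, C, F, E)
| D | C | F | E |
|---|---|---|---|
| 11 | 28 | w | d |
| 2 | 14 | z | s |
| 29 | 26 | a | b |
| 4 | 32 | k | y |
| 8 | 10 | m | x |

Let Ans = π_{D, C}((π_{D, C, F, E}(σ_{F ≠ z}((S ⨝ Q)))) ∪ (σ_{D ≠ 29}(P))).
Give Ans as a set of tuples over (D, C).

{(11, 28), (14, 15), (14, 16), (14, 34), (2, 14), (4, 32), (8, 10)}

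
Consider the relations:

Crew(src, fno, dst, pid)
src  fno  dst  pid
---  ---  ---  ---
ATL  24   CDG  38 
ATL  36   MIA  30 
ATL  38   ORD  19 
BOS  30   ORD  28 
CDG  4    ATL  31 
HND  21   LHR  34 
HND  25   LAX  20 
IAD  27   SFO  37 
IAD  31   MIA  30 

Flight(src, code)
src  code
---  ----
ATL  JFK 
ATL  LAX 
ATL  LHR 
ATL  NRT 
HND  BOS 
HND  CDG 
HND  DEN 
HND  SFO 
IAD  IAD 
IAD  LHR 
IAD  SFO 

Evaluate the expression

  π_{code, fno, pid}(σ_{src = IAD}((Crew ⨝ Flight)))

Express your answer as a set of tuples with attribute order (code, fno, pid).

{(IAD, 27, 37), (IAD, 31, 30), (LHR, 27, 37), (LHR, 31, 30), (SFO, 27, 37), (SFO, 31, 30)}

Joining Crew and Flight on src yields {(ATL, 24, CDG, 38, JFK), (ATL, 24, CDG, 38, LAX), (ATL, 24, CDG, 38, LHR), (ATL, 24, CDG, 38, NRT), (ATL, 36, MIA, 30, JFK), (ATL, 36, MIA, 30, LAX), (ATL, 36, MIA, 30, LHR), (ATL, 36, MIA, 30, NRT), (ATL, 38, ORD, 19, JFK), (ATL, 38, ORD, 19, LAX), (ATL, 38, ORD, 19, LHR), (ATL, 38, ORD, 19, NRT), (HND, 21, LHR, 34, BOS), (HND, 21, LHR, 34, CDG), (HND, 21, LHR, 34, DEN), (HND, 21, LHR, 34, SFO), (HND, 25, LAX, 20, BOS), (HND, 25, LAX, 20, CDG), (HND, 25, LAX, 20, DEN), (HND, 25, LAX, 20, SFO), (IAD, 27, SFO, 37, IAD), (IAD, 27, SFO, 37, LHR), (IAD, 27, SFO, 37, SFO), (IAD, 31, MIA, 30, IAD), (IAD, 31, MIA, 30, LHR), (IAD, 31, MIA, 30, SFO)}.
Filtering on src = IAD leaves {(IAD, 27, SFO, 37, IAD), (IAD, 27, SFO, 37, LHR), (IAD, 27, SFO, 37, SFO), (IAD, 31, MIA, 30, IAD), (IAD, 31, MIA, 30, LHR), (IAD, 31, MIA, 30, SFO)}.
Keep only column(s) code, fno, pid: {(IAD, 27, 37), (IAD, 31, 30), (LHR, 27, 37), (LHR, 31, 30), (SFO, 27, 37), (SFO, 31, 30)}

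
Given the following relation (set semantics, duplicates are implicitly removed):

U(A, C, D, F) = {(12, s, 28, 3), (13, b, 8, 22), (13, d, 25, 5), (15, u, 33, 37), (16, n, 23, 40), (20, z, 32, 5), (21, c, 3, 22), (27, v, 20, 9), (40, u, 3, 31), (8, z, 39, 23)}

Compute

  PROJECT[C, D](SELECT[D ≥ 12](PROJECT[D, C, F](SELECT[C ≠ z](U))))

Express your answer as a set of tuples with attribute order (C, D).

Apply σ_{C ≠ z}; surviving tuples: {(12, s, 28, 3), (13, b, 8, 22), (13, d, 25, 5), (15, u, 33, 37), (16, n, 23, 40), (21, c, 3, 22), (27, v, 20, 9), (40, u, 3, 31)}
π[D, C, F]: project onto (D, C, F) → {(20, v, 9), (23, n, 40), (25, d, 5), (28, s, 3), (3, c, 22), (3, u, 31), (33, u, 37), (8, b, 22)}
Apply σ_{D ≥ 12}; surviving tuples: {(20, v, 9), (23, n, 40), (25, d, 5), (28, s, 3), (33, u, 37)}
π[C, D]: project onto (C, D) → {(d, 25), (n, 23), (s, 28), (u, 33), (v, 20)}

{(d, 25), (n, 23), (s, 28), (u, 33), (v, 20)}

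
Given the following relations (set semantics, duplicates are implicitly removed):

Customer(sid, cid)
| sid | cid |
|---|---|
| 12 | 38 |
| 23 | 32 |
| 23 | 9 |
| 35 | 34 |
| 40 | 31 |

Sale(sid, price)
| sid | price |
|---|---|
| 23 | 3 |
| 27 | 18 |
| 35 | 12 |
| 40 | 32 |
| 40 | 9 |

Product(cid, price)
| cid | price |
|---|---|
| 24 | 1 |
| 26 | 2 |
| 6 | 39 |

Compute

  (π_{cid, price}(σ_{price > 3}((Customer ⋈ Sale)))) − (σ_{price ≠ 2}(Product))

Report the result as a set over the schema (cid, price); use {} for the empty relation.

{(31, 32), (31, 9), (34, 12)}

Customer ⋈ Sale (natural join on sid): {(23, 32, 3), (23, 9, 3), (35, 34, 12), (40, 31, 32), (40, 31, 9)}
Apply σ_{price > 3}; surviving tuples: {(35, 34, 12), (40, 31, 32), (40, 31, 9)}
Keep only column(s) cid, price: {(31, 32), (31, 9), (34, 12)}
Apply σ_{price ≠ 2}; surviving tuples: {(24, 1), (6, 39)}
Set difference of the two operands is {(31, 32), (31, 9), (34, 12)}.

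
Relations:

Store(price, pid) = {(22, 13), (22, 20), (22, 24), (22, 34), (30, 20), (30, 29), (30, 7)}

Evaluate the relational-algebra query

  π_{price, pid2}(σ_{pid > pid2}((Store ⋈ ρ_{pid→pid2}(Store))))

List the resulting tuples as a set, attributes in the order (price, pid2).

ρ[pid→pid2]: schema becomes (price, pid2); tuples unchanged.
Store ⋈ ρ_{pid→pid2}(Store) (natural join on price): {(22, 13, 13), (22, 13, 20), (22, 13, 24), (22, 13, 34), (22, 20, 13), (22, 20, 20), (22, 20, 24), (22, 20, 34), (22, 24, 13), (22, 24, 20), (22, 24, 24), (22, 24, 34), (22, 34, 13), (22, 34, 20), (22, 34, 24), (22, 34, 34), (30, 20, 20), (30, 20, 29), (30, 20, 7), (30, 29, 20), (30, 29, 29), (30, 29, 7), (30, 7, 20), (30, 7, 29), (30, 7, 7)}
σ[pid > pid2]: keep tuples satisfying pid > pid2 → {(22, 20, 13), (22, 24, 13), (22, 24, 20), (22, 34, 13), (22, 34, 20), (22, 34, 24), (30, 20, 7), (30, 29, 20), (30, 29, 7)}
π_{price, pid2} gives {(22, 13), (22, 20), (22, 24), (30, 20), (30, 7)} (4 duplicate(s) eliminated).

{(22, 13), (22, 20), (22, 24), (30, 20), (30, 7)}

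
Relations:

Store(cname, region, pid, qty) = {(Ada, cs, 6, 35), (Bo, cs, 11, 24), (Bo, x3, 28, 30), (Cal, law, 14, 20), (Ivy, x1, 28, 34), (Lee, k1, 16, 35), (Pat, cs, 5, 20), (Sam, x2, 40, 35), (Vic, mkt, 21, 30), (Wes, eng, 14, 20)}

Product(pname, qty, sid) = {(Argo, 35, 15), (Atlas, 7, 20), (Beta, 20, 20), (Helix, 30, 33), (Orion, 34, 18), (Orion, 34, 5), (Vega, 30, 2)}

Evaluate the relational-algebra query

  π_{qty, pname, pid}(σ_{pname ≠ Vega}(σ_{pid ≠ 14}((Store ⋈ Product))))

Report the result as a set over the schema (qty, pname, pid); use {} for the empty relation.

{(20, Beta, 5), (30, Helix, 21), (30, Helix, 28), (34, Orion, 28), (35, Argo, 16), (35, Argo, 40), (35, Argo, 6)}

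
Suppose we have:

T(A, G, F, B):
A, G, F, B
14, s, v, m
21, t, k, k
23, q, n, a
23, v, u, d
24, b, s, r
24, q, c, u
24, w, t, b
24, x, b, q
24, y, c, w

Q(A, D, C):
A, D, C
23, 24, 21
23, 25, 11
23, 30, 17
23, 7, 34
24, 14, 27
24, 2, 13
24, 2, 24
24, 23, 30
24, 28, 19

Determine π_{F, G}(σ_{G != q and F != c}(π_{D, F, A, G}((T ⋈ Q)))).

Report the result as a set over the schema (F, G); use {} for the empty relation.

T ⋈ Q (natural join on A): {(23, q, n, a, 24, 21), (23, q, n, a, 25, 11), (23, q, n, a, 30, 17), (23, q, n, a, 7, 34), (23, v, u, d, 24, 21), (23, v, u, d, 25, 11), (23, v, u, d, 30, 17), (23, v, u, d, 7, 34), (24, b, s, r, 14, 27), (24, b, s, r, 2, 13), (24, b, s, r, 2, 24), (24, b, s, r, 23, 30), (24, b, s, r, 28, 19), (24, q, c, u, 14, 27), (24, q, c, u, 2, 13), (24, q, c, u, 2, 24), (24, q, c, u, 23, 30), (24, q, c, u, 28, 19), (24, w, t, b, 14, 27), (24, w, t, b, 2, 13), (24, w, t, b, 2, 24), (24, w, t, b, 23, 30), (24, w, t, b, 28, 19), (24, x, b, q, 14, 27), (24, x, b, q, 2, 13), (24, x, b, q, 2, 24), (24, x, b, q, 23, 30), (24, x, b, q, 28, 19), (24, y, c, w, 14, 27), (24, y, c, w, 2, 13), (24, y, c, w, 2, 24), (24, y, c, w, 23, 30), (24, y, c, w, 28, 19)}
Keep only column(s) D, F, A, G (5 duplicate(s) eliminated): {(14, b, 24, x), (14, c, 24, q), (14, c, 24, y), (14, s, 24, b), (14, t, 24, w), (2, b, 24, x), (2, c, 24, q), (2, c, 24, y), (2, s, 24, b), (2, t, 24, w), (23, b, 24, x), (23, c, 24, q), (23, c, 24, y), (23, s, 24, b), (23, t, 24, w), (24, n, 23, q), (24, u, 23, v), (25, n, 23, q), (25, u, 23, v), (28, b, 24, x), (28, c, 24, q), (28, c, 24, y), (28, s, 24, b), (28, t, 24, w), (30, n, 23, q), (30, u, 23, v), (7, n, 23, q), (7, u, 23, v)}
Filtering on G != q and F != c leaves {(14, b, 24, x), (14, s, 24, b), (14, t, 24, w), (2, b, 24, x), (2, s, 24, b), (2, t, 24, w), (23, b, 24, x), (23, s, 24, b), (23, t, 24, w), (24, u, 23, v), (25, u, 23, v), (28, b, 24, x), (28, s, 24, b), (28, t, 24, w), (30, u, 23, v), (7, u, 23, v)}.
Keep only column(s) F, G (12 duplicate(s) eliminated): {(b, x), (s, b), (t, w), (u, v)}

{(b, x), (s, b), (t, w), (u, v)}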